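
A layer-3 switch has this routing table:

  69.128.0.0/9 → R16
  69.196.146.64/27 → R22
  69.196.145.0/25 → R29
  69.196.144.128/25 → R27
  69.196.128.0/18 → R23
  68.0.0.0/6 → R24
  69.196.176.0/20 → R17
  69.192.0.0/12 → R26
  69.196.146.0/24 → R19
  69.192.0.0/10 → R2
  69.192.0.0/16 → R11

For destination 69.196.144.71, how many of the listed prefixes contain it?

5

Prefixes containing 69.196.144.71:
  68.0.0.0/6 (68.0.0.0 - 71.255.255.255)
  69.128.0.0/9 (69.128.0.0 - 69.255.255.255)
  69.192.0.0/10 (69.192.0.0 - 69.255.255.255)
  69.192.0.0/12 (69.192.0.0 - 69.207.255.255)
  69.196.128.0/18 (69.196.128.0 - 69.196.191.255)
Total matching entries: 5.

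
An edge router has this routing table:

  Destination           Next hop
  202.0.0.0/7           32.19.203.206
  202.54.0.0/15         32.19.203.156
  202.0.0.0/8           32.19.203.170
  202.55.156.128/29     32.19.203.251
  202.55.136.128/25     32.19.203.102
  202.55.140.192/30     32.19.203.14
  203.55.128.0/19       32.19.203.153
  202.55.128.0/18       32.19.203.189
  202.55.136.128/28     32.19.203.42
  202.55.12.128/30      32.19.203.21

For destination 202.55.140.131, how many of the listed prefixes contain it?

Prefixes containing 202.55.140.131:
  202.0.0.0/7 (202.0.0.0 - 203.255.255.255)
  202.0.0.0/8 (202.0.0.0 - 202.255.255.255)
  202.54.0.0/15 (202.54.0.0 - 202.55.255.255)
  202.55.128.0/18 (202.55.128.0 - 202.55.191.255)
Total matching entries: 4.

4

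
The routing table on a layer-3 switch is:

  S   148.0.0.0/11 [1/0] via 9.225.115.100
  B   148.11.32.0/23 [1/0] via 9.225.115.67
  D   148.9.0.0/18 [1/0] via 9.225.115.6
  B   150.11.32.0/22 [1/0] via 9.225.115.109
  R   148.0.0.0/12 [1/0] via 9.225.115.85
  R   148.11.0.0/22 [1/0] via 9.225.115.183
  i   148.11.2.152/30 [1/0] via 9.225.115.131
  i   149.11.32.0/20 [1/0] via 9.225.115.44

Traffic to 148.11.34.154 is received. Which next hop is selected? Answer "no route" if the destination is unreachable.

Routes whose prefix contains 148.11.34.154:
  148.0.0.0/11 (148.0.0.0 - 148.31.255.255) -> 9.225.115.100
  148.0.0.0/12 (148.0.0.0 - 148.15.255.255) -> 9.225.115.85
More-specific entries that do NOT match:
  148.11.2.152/30 (148.11.2.152 - 148.11.2.155) does not contain 148.11.34.154
  148.11.32.0/23 (148.11.32.0 - 148.11.33.255) does not contain 148.11.34.154
  150.11.32.0/22 (150.11.32.0 - 150.11.35.255) does not contain 148.11.34.154
  148.11.0.0/22 (148.11.0.0 - 148.11.3.255) does not contain 148.11.34.154
  149.11.32.0/20 (149.11.32.0 - 149.11.47.255) does not contain 148.11.34.154
  148.9.0.0/18 (148.9.0.0 - 148.9.63.255) does not contain 148.11.34.154
Longest matching prefix is /12 -> next hop 9.225.115.85.

9.225.115.85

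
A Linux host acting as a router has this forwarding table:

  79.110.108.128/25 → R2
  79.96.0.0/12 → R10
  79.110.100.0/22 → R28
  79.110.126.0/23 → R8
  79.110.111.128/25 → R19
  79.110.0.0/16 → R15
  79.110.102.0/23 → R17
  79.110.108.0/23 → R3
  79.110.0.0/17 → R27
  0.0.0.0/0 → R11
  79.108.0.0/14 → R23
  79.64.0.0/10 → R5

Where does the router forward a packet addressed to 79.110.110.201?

Routes whose prefix contains 79.110.110.201:
  0.0.0.0/0 (default, matches everything) -> R11
  79.64.0.0/10 (79.64.0.0 - 79.127.255.255) -> R5
  79.96.0.0/12 (79.96.0.0 - 79.111.255.255) -> R10
  79.108.0.0/14 (79.108.0.0 - 79.111.255.255) -> R23
  79.110.0.0/16 (79.110.0.0 - 79.110.255.255) -> R15
  79.110.0.0/17 (79.110.0.0 - 79.110.127.255) -> R27
More-specific entries that do NOT match:
  79.110.108.128/25 (79.110.108.128 - 79.110.108.255) does not contain 79.110.110.201
  79.110.111.128/25 (79.110.111.128 - 79.110.111.255) does not contain 79.110.110.201
  79.110.126.0/23 (79.110.126.0 - 79.110.127.255) does not contain 79.110.110.201
  79.110.102.0/23 (79.110.102.0 - 79.110.103.255) does not contain 79.110.110.201
  79.110.108.0/23 (79.110.108.0 - 79.110.109.255) does not contain 79.110.110.201
  79.110.100.0/22 (79.110.100.0 - 79.110.103.255) does not contain 79.110.110.201
Longest matching prefix is /17 -> next hop R27.

R27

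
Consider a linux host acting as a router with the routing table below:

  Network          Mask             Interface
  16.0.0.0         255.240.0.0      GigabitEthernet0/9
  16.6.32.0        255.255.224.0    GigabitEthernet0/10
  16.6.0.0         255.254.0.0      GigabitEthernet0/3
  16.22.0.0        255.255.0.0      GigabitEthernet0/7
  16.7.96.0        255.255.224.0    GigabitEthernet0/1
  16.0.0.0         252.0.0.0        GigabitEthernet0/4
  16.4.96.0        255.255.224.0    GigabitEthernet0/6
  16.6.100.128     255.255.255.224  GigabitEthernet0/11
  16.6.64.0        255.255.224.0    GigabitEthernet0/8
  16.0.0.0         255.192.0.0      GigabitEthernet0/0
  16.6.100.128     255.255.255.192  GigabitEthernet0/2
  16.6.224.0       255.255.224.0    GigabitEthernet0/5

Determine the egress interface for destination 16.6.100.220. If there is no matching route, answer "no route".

Routes whose prefix contains 16.6.100.220:
  16.0.0.0/6 (16.0.0.0 - 19.255.255.255) -> GigabitEthernet0/4
  16.0.0.0/10 (16.0.0.0 - 16.63.255.255) -> GigabitEthernet0/0
  16.0.0.0/12 (16.0.0.0 - 16.15.255.255) -> GigabitEthernet0/9
  16.6.0.0/15 (16.6.0.0 - 16.7.255.255) -> GigabitEthernet0/3
More-specific entries that do NOT match:
  16.6.100.128/27 (16.6.100.128 - 16.6.100.159) does not contain 16.6.100.220
  16.6.100.128/26 (16.6.100.128 - 16.6.100.191) does not contain 16.6.100.220
  16.6.32.0/19 (16.6.32.0 - 16.6.63.255) does not contain 16.6.100.220
  16.7.96.0/19 (16.7.96.0 - 16.7.127.255) does not contain 16.6.100.220
  16.4.96.0/19 (16.4.96.0 - 16.4.127.255) does not contain 16.6.100.220
  16.6.64.0/19 (16.6.64.0 - 16.6.95.255) does not contain 16.6.100.220
  16.6.224.0/19 (16.6.224.0 - 16.6.255.255) does not contain 16.6.100.220
  16.22.0.0/16 (16.22.0.0 - 16.22.255.255) does not contain 16.6.100.220
Longest matching prefix is /15 -> interface GigabitEthernet0/3.

GigabitEthernet0/3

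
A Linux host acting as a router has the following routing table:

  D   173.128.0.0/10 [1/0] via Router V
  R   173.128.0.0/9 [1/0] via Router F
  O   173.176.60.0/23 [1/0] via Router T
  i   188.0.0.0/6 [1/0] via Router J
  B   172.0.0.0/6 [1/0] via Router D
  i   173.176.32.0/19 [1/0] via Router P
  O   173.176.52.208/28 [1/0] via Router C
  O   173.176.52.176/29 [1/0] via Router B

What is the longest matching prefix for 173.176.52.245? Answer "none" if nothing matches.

Entries matching 173.176.52.245:
  172.0.0.0/6 (172.0.0.0 - 175.255.255.255)
  173.128.0.0/9 (173.128.0.0 - 173.255.255.255)
  173.128.0.0/10 (173.128.0.0 - 173.191.255.255)
  173.176.32.0/19 (173.176.32.0 - 173.176.63.255)
Most specific is 173.176.32.0/19.

173.176.32.0/19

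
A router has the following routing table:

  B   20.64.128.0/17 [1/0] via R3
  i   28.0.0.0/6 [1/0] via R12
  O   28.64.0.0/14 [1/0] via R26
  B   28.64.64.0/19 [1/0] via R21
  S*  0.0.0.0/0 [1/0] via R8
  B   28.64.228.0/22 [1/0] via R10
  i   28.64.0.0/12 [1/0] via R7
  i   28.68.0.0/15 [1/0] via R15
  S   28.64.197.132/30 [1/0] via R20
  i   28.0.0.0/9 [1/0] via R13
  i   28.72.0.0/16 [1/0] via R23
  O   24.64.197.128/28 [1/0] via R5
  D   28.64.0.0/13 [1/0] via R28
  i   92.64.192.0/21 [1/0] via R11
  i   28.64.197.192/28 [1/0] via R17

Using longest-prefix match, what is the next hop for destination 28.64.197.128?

R26

Routes whose prefix contains 28.64.197.128:
  0.0.0.0/0 (default, matches everything) -> R8
  28.0.0.0/6 (28.0.0.0 - 31.255.255.255) -> R12
  28.0.0.0/9 (28.0.0.0 - 28.127.255.255) -> R13
  28.64.0.0/12 (28.64.0.0 - 28.79.255.255) -> R7
  28.64.0.0/13 (28.64.0.0 - 28.71.255.255) -> R28
  28.64.0.0/14 (28.64.0.0 - 28.67.255.255) -> R26
More-specific entries that do NOT match:
  28.64.197.132/30 (28.64.197.132 - 28.64.197.135) does not contain 28.64.197.128
  24.64.197.128/28 (24.64.197.128 - 24.64.197.143) does not contain 28.64.197.128
  28.64.197.192/28 (28.64.197.192 - 28.64.197.207) does not contain 28.64.197.128
  28.64.228.0/22 (28.64.228.0 - 28.64.231.255) does not contain 28.64.197.128
  92.64.192.0/21 (92.64.192.0 - 92.64.199.255) does not contain 28.64.197.128
  28.64.64.0/19 (28.64.64.0 - 28.64.95.255) does not contain 28.64.197.128
  20.64.128.0/17 (20.64.128.0 - 20.64.255.255) does not contain 28.64.197.128
  28.72.0.0/16 (28.72.0.0 - 28.72.255.255) does not contain 28.64.197.128
  28.68.0.0/15 (28.68.0.0 - 28.69.255.255) does not contain 28.64.197.128
Longest matching prefix is /14 -> next hop R26.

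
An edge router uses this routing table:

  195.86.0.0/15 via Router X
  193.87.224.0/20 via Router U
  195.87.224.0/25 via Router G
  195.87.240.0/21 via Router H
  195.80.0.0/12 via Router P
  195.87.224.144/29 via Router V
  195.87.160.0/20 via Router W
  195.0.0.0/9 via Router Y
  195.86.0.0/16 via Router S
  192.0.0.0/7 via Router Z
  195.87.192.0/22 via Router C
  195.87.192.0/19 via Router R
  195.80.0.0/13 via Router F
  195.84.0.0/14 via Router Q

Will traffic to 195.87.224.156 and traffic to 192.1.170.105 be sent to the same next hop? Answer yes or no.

no

195.87.224.156: longest match 195.86.0.0/15 -> Router X
192.1.170.105: longest match 192.0.0.0/7 -> Router Z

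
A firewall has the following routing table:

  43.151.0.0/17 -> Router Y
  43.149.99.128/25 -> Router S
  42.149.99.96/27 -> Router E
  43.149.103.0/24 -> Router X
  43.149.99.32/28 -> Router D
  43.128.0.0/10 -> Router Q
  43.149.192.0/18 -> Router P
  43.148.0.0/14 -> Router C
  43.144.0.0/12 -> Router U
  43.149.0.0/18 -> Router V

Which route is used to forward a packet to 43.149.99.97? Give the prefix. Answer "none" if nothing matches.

43.148.0.0/14

Entries matching 43.149.99.97:
  43.128.0.0/10 (43.128.0.0 - 43.191.255.255)
  43.144.0.0/12 (43.144.0.0 - 43.159.255.255)
  43.148.0.0/14 (43.148.0.0 - 43.151.255.255)
Most specific is 43.148.0.0/14.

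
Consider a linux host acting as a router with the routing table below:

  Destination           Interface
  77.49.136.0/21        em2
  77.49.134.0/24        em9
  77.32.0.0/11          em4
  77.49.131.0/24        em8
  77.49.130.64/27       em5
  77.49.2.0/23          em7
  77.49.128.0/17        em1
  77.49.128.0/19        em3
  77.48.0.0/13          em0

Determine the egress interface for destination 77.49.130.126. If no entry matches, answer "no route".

em3

Routes whose prefix contains 77.49.130.126:
  77.32.0.0/11 (77.32.0.0 - 77.63.255.255) -> em4
  77.48.0.0/13 (77.48.0.0 - 77.55.255.255) -> em0
  77.49.128.0/17 (77.49.128.0 - 77.49.255.255) -> em1
  77.49.128.0/19 (77.49.128.0 - 77.49.159.255) -> em3
More-specific entries that do NOT match:
  77.49.130.64/27 (77.49.130.64 - 77.49.130.95) does not contain 77.49.130.126
  77.49.134.0/24 (77.49.134.0 - 77.49.134.255) does not contain 77.49.130.126
  77.49.131.0/24 (77.49.131.0 - 77.49.131.255) does not contain 77.49.130.126
  77.49.2.0/23 (77.49.2.0 - 77.49.3.255) does not contain 77.49.130.126
  77.49.136.0/21 (77.49.136.0 - 77.49.143.255) does not contain 77.49.130.126
Longest matching prefix is /19 -> interface em3.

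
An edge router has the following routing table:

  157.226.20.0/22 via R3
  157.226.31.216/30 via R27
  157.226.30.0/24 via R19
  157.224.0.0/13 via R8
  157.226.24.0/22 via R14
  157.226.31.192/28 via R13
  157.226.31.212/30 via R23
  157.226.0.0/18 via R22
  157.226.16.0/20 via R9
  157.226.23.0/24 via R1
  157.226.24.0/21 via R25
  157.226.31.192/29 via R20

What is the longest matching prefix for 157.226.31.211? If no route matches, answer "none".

Entries matching 157.226.31.211:
  157.224.0.0/13 (157.224.0.0 - 157.231.255.255)
  157.226.0.0/18 (157.226.0.0 - 157.226.63.255)
  157.226.16.0/20 (157.226.16.0 - 157.226.31.255)
  157.226.24.0/21 (157.226.24.0 - 157.226.31.255)
Most specific is 157.226.24.0/21.

157.226.24.0/21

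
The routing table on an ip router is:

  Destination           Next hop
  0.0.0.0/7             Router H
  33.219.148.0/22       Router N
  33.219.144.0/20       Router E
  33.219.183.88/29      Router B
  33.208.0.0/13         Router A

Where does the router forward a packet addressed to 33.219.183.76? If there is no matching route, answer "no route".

no route

No entry's prefix contains 33.219.183.76; there is no default route.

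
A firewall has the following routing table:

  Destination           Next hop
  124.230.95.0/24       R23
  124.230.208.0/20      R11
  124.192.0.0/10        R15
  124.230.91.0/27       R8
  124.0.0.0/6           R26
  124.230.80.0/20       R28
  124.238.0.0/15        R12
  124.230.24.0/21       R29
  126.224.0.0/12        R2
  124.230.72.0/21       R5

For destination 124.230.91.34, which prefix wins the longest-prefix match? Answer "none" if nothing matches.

Entries matching 124.230.91.34:
  124.0.0.0/6 (124.0.0.0 - 127.255.255.255)
  124.192.0.0/10 (124.192.0.0 - 124.255.255.255)
  124.230.80.0/20 (124.230.80.0 - 124.230.95.255)
Most specific is 124.230.80.0/20.

124.230.80.0/20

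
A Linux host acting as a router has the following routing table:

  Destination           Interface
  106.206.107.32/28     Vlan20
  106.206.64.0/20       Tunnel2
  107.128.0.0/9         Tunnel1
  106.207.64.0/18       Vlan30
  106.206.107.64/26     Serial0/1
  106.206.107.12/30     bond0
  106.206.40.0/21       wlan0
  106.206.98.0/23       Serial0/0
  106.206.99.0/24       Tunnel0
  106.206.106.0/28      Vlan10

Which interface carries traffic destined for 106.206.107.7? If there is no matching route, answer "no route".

no route

No entry's prefix contains 106.206.107.7; there is no default route.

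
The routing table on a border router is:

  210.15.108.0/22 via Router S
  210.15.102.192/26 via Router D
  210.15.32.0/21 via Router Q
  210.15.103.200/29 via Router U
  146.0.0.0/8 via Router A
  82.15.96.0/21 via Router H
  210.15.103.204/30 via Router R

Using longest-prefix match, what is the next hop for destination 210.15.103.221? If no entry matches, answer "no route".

no route

No entry's prefix contains 210.15.103.221; there is no default route.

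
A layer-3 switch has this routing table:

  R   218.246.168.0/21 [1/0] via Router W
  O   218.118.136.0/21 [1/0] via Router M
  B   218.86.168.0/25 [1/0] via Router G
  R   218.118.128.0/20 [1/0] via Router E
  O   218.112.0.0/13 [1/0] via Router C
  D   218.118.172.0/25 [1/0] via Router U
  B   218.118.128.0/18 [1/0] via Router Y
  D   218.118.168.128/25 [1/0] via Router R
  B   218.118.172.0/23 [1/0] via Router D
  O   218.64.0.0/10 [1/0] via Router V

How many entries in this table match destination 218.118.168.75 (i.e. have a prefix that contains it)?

Prefixes containing 218.118.168.75:
  218.64.0.0/10 (218.64.0.0 - 218.127.255.255)
  218.112.0.0/13 (218.112.0.0 - 218.119.255.255)
  218.118.128.0/18 (218.118.128.0 - 218.118.191.255)
Total matching entries: 3.

3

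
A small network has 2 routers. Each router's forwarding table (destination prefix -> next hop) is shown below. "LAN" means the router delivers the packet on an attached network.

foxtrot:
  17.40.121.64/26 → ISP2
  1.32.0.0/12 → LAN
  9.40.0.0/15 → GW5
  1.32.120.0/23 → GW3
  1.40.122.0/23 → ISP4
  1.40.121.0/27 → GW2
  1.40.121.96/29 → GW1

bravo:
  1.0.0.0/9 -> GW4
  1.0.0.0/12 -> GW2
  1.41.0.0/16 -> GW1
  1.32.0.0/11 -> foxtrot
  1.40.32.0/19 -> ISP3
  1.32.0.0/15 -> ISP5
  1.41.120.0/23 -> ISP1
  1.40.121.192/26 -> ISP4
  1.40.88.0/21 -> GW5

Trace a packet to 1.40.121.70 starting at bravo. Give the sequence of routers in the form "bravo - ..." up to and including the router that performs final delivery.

bravo - foxtrot

At bravo: longest match for 1.40.121.70 is 1.32.0.0/11 -> foxtrot
At foxtrot: longest match for 1.40.121.70 is 1.32.0.0/12 -> LAN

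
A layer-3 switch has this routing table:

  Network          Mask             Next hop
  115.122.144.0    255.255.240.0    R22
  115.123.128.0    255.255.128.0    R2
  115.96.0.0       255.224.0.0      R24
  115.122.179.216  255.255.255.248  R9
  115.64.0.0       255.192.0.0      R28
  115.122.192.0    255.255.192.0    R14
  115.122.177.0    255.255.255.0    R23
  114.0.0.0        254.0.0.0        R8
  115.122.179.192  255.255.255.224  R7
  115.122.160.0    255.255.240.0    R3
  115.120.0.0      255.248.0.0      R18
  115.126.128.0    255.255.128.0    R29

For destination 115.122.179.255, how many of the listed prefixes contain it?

Prefixes containing 115.122.179.255:
  114.0.0.0/7 (114.0.0.0 - 115.255.255.255)
  115.64.0.0/10 (115.64.0.0 - 115.127.255.255)
  115.96.0.0/11 (115.96.0.0 - 115.127.255.255)
  115.120.0.0/13 (115.120.0.0 - 115.127.255.255)
Total matching entries: 4.

4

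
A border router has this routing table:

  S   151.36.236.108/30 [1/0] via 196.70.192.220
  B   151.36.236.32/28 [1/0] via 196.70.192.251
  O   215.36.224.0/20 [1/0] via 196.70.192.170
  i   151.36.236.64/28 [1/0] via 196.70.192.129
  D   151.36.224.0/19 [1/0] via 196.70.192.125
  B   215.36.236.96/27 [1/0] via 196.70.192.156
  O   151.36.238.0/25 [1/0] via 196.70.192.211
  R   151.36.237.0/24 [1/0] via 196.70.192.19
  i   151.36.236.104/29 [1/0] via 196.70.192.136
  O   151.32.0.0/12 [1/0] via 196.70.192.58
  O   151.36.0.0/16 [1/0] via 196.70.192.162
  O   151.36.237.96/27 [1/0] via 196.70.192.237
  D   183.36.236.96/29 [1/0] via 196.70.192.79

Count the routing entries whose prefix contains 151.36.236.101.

3

Prefixes containing 151.36.236.101:
  151.32.0.0/12 (151.32.0.0 - 151.47.255.255)
  151.36.0.0/16 (151.36.0.0 - 151.36.255.255)
  151.36.224.0/19 (151.36.224.0 - 151.36.255.255)
Total matching entries: 3.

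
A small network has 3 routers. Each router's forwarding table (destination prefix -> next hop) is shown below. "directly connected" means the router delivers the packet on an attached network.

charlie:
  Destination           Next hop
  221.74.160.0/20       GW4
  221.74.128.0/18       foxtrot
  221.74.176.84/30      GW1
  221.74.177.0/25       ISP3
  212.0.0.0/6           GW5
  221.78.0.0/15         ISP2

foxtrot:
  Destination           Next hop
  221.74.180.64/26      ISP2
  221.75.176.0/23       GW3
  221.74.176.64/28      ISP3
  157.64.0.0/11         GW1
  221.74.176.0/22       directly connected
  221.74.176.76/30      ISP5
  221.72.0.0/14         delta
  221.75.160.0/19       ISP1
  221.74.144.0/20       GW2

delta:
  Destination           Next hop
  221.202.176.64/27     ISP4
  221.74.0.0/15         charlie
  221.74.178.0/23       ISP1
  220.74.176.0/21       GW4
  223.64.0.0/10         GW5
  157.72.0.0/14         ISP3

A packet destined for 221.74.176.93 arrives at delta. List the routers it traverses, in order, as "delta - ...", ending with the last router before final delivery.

At delta: longest match for 221.74.176.93 is 221.74.0.0/15 -> charlie
At charlie: longest match for 221.74.176.93 is 221.74.128.0/18 -> foxtrot
At foxtrot: longest match for 221.74.176.93 is 221.74.176.0/22 -> directly connected

delta - charlie - foxtrot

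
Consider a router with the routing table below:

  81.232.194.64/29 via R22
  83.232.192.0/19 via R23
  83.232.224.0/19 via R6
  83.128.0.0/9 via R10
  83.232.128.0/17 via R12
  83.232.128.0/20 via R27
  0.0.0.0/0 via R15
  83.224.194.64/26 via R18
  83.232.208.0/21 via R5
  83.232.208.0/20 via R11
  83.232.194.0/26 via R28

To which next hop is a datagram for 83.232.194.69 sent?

Routes whose prefix contains 83.232.194.69:
  0.0.0.0/0 (default, matches everything) -> R15
  83.128.0.0/9 (83.128.0.0 - 83.255.255.255) -> R10
  83.232.128.0/17 (83.232.128.0 - 83.232.255.255) -> R12
  83.232.192.0/19 (83.232.192.0 - 83.232.223.255) -> R23
More-specific entries that do NOT match:
  81.232.194.64/29 (81.232.194.64 - 81.232.194.71) does not contain 83.232.194.69
  83.224.194.64/26 (83.224.194.64 - 83.224.194.127) does not contain 83.232.194.69
  83.232.194.0/26 (83.232.194.0 - 83.232.194.63) does not contain 83.232.194.69
  83.232.208.0/21 (83.232.208.0 - 83.232.215.255) does not contain 83.232.194.69
  83.232.128.0/20 (83.232.128.0 - 83.232.143.255) does not contain 83.232.194.69
  83.232.208.0/20 (83.232.208.0 - 83.232.223.255) does not contain 83.232.194.69
Longest matching prefix is /19 -> next hop R23.

R23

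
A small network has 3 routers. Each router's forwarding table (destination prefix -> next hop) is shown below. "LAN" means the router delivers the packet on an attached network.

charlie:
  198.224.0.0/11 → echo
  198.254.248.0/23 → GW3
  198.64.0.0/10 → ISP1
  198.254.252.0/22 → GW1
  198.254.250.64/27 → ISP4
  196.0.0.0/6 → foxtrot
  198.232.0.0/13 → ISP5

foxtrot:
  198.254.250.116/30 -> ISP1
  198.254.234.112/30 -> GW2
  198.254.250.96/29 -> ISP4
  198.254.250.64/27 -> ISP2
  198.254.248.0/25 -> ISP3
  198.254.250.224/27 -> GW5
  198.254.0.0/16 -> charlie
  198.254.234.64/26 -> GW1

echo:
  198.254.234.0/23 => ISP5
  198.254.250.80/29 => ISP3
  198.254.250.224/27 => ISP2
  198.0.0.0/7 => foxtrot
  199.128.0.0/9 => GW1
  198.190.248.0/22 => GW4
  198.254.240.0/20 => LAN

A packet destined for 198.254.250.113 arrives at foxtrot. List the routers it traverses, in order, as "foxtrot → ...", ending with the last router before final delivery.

foxtrot → charlie → echo

At foxtrot: longest match for 198.254.250.113 is 198.254.0.0/16 -> charlie
At charlie: longest match for 198.254.250.113 is 198.224.0.0/11 -> echo
At echo: longest match for 198.254.250.113 is 198.254.240.0/20 -> LAN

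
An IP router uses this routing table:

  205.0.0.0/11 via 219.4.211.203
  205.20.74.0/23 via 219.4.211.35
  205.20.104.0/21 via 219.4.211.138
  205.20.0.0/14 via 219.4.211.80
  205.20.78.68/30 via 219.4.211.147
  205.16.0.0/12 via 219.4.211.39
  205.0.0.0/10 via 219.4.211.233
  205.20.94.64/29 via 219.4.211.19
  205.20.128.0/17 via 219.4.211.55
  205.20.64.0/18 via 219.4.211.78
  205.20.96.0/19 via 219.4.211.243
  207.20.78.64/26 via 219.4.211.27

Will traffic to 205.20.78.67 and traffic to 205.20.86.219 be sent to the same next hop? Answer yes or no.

205.20.78.67: longest match 205.20.64.0/18 -> 219.4.211.78
205.20.86.219: longest match 205.20.64.0/18 -> 219.4.211.78

yes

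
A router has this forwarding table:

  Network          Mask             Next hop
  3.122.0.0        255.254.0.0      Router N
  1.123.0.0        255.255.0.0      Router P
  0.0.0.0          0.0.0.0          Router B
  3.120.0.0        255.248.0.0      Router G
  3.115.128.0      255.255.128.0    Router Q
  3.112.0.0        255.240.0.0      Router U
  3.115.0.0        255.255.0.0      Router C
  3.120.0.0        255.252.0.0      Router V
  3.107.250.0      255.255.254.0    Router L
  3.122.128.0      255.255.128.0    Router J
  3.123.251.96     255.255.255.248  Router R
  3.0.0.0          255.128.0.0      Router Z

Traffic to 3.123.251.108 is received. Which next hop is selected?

Routes whose prefix contains 3.123.251.108:
  0.0.0.0/0 (default, matches everything) -> Router B
  3.0.0.0/9 (3.0.0.0 - 3.127.255.255) -> Router Z
  3.112.0.0/12 (3.112.0.0 - 3.127.255.255) -> Router U
  3.120.0.0/13 (3.120.0.0 - 3.127.255.255) -> Router G
  3.120.0.0/14 (3.120.0.0 - 3.123.255.255) -> Router V
  3.122.0.0/15 (3.122.0.0 - 3.123.255.255) -> Router N
More-specific entries that do NOT match:
  3.123.251.96/29 (3.123.251.96 - 3.123.251.103) does not contain 3.123.251.108
  3.107.250.0/23 (3.107.250.0 - 3.107.251.255) does not contain 3.123.251.108
  3.115.128.0/17 (3.115.128.0 - 3.115.255.255) does not contain 3.123.251.108
  3.122.128.0/17 (3.122.128.0 - 3.122.255.255) does not contain 3.123.251.108
  1.123.0.0/16 (1.123.0.0 - 1.123.255.255) does not contain 3.123.251.108
  3.115.0.0/16 (3.115.0.0 - 3.115.255.255) does not contain 3.123.251.108
Longest matching prefix is /15 -> next hop Router N.

Router N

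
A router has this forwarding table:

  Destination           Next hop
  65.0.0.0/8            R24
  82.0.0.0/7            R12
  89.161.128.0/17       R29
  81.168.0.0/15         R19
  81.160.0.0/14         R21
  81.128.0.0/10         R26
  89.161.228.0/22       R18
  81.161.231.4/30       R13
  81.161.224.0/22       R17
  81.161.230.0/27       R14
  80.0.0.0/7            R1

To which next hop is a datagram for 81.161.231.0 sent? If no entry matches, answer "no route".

R21

Routes whose prefix contains 81.161.231.0:
  80.0.0.0/7 (80.0.0.0 - 81.255.255.255) -> R1
  81.128.0.0/10 (81.128.0.0 - 81.191.255.255) -> R26
  81.160.0.0/14 (81.160.0.0 - 81.163.255.255) -> R21
More-specific entries that do NOT match:
  81.161.231.4/30 (81.161.231.4 - 81.161.231.7) does not contain 81.161.231.0
  81.161.230.0/27 (81.161.230.0 - 81.161.230.31) does not contain 81.161.231.0
  89.161.228.0/22 (89.161.228.0 - 89.161.231.255) does not contain 81.161.231.0
  81.161.224.0/22 (81.161.224.0 - 81.161.227.255) does not contain 81.161.231.0
  89.161.128.0/17 (89.161.128.0 - 89.161.255.255) does not contain 81.161.231.0
  81.168.0.0/15 (81.168.0.0 - 81.169.255.255) does not contain 81.161.231.0
Longest matching prefix is /14 -> next hop R21.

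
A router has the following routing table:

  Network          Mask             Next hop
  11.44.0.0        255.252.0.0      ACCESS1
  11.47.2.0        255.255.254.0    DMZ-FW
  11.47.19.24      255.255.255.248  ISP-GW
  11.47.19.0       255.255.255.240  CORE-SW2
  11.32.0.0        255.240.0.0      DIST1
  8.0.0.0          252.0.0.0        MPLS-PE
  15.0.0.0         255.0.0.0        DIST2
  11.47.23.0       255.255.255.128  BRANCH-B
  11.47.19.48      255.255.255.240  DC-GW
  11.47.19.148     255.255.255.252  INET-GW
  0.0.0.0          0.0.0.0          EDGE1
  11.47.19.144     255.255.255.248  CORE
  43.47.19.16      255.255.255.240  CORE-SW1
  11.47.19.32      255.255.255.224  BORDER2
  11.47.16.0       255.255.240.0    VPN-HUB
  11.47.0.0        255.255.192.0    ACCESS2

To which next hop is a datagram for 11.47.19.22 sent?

VPN-HUB

Routes whose prefix contains 11.47.19.22:
  0.0.0.0/0 (default, matches everything) -> EDGE1
  8.0.0.0/6 (8.0.0.0 - 11.255.255.255) -> MPLS-PE
  11.32.0.0/12 (11.32.0.0 - 11.47.255.255) -> DIST1
  11.44.0.0/14 (11.44.0.0 - 11.47.255.255) -> ACCESS1
  11.47.0.0/18 (11.47.0.0 - 11.47.63.255) -> ACCESS2
  11.47.16.0/20 (11.47.16.0 - 11.47.31.255) -> VPN-HUB
More-specific entries that do NOT match:
  11.47.19.148/30 (11.47.19.148 - 11.47.19.151) does not contain 11.47.19.22
  11.47.19.24/29 (11.47.19.24 - 11.47.19.31) does not contain 11.47.19.22
  11.47.19.144/29 (11.47.19.144 - 11.47.19.151) does not contain 11.47.19.22
  11.47.19.0/28 (11.47.19.0 - 11.47.19.15) does not contain 11.47.19.22
  11.47.19.48/28 (11.47.19.48 - 11.47.19.63) does not contain 11.47.19.22
  43.47.19.16/28 (43.47.19.16 - 43.47.19.31) does not contain 11.47.19.22
  11.47.19.32/27 (11.47.19.32 - 11.47.19.63) does not contain 11.47.19.22
  11.47.23.0/25 (11.47.23.0 - 11.47.23.127) does not contain 11.47.19.22
  11.47.2.0/23 (11.47.2.0 - 11.47.3.255) does not contain 11.47.19.22
Longest matching prefix is /20 -> next hop VPN-HUB.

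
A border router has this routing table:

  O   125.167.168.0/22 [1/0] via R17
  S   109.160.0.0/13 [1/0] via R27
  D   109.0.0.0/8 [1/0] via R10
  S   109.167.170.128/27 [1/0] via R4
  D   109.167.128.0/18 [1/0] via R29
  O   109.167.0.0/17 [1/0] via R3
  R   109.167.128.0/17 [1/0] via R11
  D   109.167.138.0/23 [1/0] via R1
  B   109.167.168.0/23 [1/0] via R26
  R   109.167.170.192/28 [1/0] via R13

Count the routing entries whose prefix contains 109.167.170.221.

Prefixes containing 109.167.170.221:
  109.0.0.0/8 (109.0.0.0 - 109.255.255.255)
  109.160.0.0/13 (109.160.0.0 - 109.167.255.255)
  109.167.128.0/17 (109.167.128.0 - 109.167.255.255)
  109.167.128.0/18 (109.167.128.0 - 109.167.191.255)
Total matching entries: 4.

4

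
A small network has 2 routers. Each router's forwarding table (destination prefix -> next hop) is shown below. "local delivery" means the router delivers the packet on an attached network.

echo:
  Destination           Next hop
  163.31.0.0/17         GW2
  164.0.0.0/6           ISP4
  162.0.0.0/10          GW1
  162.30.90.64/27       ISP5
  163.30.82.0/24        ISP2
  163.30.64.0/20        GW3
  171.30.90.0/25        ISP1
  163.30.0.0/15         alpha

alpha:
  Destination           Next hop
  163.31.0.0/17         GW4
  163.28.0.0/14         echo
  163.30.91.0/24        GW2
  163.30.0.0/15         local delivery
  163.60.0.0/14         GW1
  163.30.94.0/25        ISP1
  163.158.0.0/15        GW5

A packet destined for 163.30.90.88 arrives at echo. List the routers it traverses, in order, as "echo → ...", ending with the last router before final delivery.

echo → alpha

At echo: longest match for 163.30.90.88 is 163.30.0.0/15 -> alpha
At alpha: longest match for 163.30.90.88 is 163.30.0.0/15 -> local delivery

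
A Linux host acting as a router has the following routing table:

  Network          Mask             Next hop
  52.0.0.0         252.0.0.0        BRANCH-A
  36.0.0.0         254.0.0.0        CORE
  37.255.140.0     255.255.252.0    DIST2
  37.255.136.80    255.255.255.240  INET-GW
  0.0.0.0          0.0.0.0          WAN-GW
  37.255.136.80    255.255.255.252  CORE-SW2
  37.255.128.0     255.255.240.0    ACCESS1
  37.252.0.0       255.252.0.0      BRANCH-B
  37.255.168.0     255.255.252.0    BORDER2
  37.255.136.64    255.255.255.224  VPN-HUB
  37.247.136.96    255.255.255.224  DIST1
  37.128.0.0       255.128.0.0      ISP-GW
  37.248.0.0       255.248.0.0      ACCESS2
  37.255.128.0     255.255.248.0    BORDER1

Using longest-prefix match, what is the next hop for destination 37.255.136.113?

Routes whose prefix contains 37.255.136.113:
  0.0.0.0/0 (default, matches everything) -> WAN-GW
  36.0.0.0/7 (36.0.0.0 - 37.255.255.255) -> CORE
  37.128.0.0/9 (37.128.0.0 - 37.255.255.255) -> ISP-GW
  37.248.0.0/13 (37.248.0.0 - 37.255.255.255) -> ACCESS2
  37.252.0.0/14 (37.252.0.0 - 37.255.255.255) -> BRANCH-B
  37.255.128.0/20 (37.255.128.0 - 37.255.143.255) -> ACCESS1
More-specific entries that do NOT match:
  37.255.136.80/30 (37.255.136.80 - 37.255.136.83) does not contain 37.255.136.113
  37.255.136.80/28 (37.255.136.80 - 37.255.136.95) does not contain 37.255.136.113
  37.255.136.64/27 (37.255.136.64 - 37.255.136.95) does not contain 37.255.136.113
  37.247.136.96/27 (37.247.136.96 - 37.247.136.127) does not contain 37.255.136.113
  37.255.140.0/22 (37.255.140.0 - 37.255.143.255) does not contain 37.255.136.113
  37.255.168.0/22 (37.255.168.0 - 37.255.171.255) does not contain 37.255.136.113
  37.255.128.0/21 (37.255.128.0 - 37.255.135.255) does not contain 37.255.136.113
Longest matching prefix is /20 -> next hop ACCESS1.

ACCESS1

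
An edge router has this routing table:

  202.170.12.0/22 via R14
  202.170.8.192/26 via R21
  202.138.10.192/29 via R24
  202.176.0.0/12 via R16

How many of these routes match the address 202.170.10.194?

No listed prefix contains 202.170.10.194.
Total matching entries: 0.

0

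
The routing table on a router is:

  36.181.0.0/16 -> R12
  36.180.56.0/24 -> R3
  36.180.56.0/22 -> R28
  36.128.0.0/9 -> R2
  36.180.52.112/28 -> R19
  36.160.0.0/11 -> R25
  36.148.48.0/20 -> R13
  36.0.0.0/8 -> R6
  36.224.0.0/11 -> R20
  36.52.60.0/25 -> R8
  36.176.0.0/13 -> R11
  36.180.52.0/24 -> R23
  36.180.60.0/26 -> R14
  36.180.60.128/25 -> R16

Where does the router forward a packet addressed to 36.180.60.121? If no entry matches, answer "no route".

Routes whose prefix contains 36.180.60.121:
  36.0.0.0/8 (36.0.0.0 - 36.255.255.255) -> R6
  36.128.0.0/9 (36.128.0.0 - 36.255.255.255) -> R2
  36.160.0.0/11 (36.160.0.0 - 36.191.255.255) -> R25
  36.176.0.0/13 (36.176.0.0 - 36.183.255.255) -> R11
More-specific entries that do NOT match:
  36.180.52.112/28 (36.180.52.112 - 36.180.52.127) does not contain 36.180.60.121
  36.180.60.0/26 (36.180.60.0 - 36.180.60.63) does not contain 36.180.60.121
  36.52.60.0/25 (36.52.60.0 - 36.52.60.127) does not contain 36.180.60.121
  36.180.60.128/25 (36.180.60.128 - 36.180.60.255) does not contain 36.180.60.121
  36.180.56.0/24 (36.180.56.0 - 36.180.56.255) does not contain 36.180.60.121
  36.180.52.0/24 (36.180.52.0 - 36.180.52.255) does not contain 36.180.60.121
  36.180.56.0/22 (36.180.56.0 - 36.180.59.255) does not contain 36.180.60.121
  36.148.48.0/20 (36.148.48.0 - 36.148.63.255) does not contain 36.180.60.121
  36.181.0.0/16 (36.181.0.0 - 36.181.255.255) does not contain 36.180.60.121
Longest matching prefix is /13 -> next hop R11.

R11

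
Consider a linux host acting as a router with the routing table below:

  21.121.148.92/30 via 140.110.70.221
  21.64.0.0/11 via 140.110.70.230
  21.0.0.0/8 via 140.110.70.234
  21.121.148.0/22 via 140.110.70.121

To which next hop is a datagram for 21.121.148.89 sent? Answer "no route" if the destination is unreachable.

Routes whose prefix contains 21.121.148.89:
  21.0.0.0/8 (21.0.0.0 - 21.255.255.255) -> 140.110.70.234
  21.121.148.0/22 (21.121.148.0 - 21.121.151.255) -> 140.110.70.121
More-specific entries that do NOT match:
  21.121.148.92/30 (21.121.148.92 - 21.121.148.95) does not contain 21.121.148.89
Longest matching prefix is /22 -> next hop 140.110.70.121.

140.110.70.121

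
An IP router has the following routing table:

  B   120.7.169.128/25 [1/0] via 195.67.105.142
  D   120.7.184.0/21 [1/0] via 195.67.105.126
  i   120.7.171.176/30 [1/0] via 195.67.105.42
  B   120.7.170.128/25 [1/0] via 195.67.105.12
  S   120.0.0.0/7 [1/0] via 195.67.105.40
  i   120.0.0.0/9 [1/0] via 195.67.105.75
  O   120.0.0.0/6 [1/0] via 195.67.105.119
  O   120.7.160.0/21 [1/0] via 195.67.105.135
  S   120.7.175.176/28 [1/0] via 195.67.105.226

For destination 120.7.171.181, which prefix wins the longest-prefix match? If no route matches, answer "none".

Entries matching 120.7.171.181:
  120.0.0.0/6 (120.0.0.0 - 123.255.255.255)
  120.0.0.0/7 (120.0.0.0 - 121.255.255.255)
  120.0.0.0/9 (120.0.0.0 - 120.127.255.255)
Most specific is 120.0.0.0/9.

120.0.0.0/9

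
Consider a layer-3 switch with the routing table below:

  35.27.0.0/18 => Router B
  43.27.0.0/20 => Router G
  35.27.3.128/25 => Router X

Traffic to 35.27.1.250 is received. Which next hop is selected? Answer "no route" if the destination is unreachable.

Routes whose prefix contains 35.27.1.250:
  35.27.0.0/18 (35.27.0.0 - 35.27.63.255) -> Router B
More-specific entries that do NOT match:
  35.27.3.128/25 (35.27.3.128 - 35.27.3.255) does not contain 35.27.1.250
  43.27.0.0/20 (43.27.0.0 - 43.27.15.255) does not contain 35.27.1.250
Longest matching prefix is /18 -> next hop Router B.

Router B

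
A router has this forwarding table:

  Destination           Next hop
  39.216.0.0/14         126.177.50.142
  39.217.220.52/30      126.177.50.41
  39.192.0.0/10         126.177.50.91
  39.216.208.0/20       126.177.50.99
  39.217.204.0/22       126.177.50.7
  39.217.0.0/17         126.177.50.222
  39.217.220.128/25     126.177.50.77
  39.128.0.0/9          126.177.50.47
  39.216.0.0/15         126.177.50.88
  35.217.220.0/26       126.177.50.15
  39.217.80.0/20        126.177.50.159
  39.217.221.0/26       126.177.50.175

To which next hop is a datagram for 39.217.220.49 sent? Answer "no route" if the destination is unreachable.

Routes whose prefix contains 39.217.220.49:
  39.128.0.0/9 (39.128.0.0 - 39.255.255.255) -> 126.177.50.47
  39.192.0.0/10 (39.192.0.0 - 39.255.255.255) -> 126.177.50.91
  39.216.0.0/14 (39.216.0.0 - 39.219.255.255) -> 126.177.50.142
  39.216.0.0/15 (39.216.0.0 - 39.217.255.255) -> 126.177.50.88
More-specific entries that do NOT match:
  39.217.220.52/30 (39.217.220.52 - 39.217.220.55) does not contain 39.217.220.49
  35.217.220.0/26 (35.217.220.0 - 35.217.220.63) does not contain 39.217.220.49
  39.217.221.0/26 (39.217.221.0 - 39.217.221.63) does not contain 39.217.220.49
  39.217.220.128/25 (39.217.220.128 - 39.217.220.255) does not contain 39.217.220.49
  39.217.204.0/22 (39.217.204.0 - 39.217.207.255) does not contain 39.217.220.49
  39.216.208.0/20 (39.216.208.0 - 39.216.223.255) does not contain 39.217.220.49
  39.217.80.0/20 (39.217.80.0 - 39.217.95.255) does not contain 39.217.220.49
  39.217.0.0/17 (39.217.0.0 - 39.217.127.255) does not contain 39.217.220.49
Longest matching prefix is /15 -> next hop 126.177.50.88.

126.177.50.88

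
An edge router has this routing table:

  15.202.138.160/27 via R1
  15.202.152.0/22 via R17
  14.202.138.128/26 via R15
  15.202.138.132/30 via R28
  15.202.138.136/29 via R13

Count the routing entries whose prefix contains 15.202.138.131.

0

No listed prefix contains 15.202.138.131.
Total matching entries: 0.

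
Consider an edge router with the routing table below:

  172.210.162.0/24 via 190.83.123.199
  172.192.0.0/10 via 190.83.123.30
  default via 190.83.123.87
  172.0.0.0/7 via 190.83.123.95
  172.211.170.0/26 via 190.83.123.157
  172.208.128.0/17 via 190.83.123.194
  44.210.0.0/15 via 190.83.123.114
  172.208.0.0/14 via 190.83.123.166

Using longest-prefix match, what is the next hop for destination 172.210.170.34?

Routes whose prefix contains 172.210.170.34:
  0.0.0.0/0 (default, matches everything) -> 190.83.123.87
  172.0.0.0/7 (172.0.0.0 - 173.255.255.255) -> 190.83.123.95
  172.192.0.0/10 (172.192.0.0 - 172.255.255.255) -> 190.83.123.30
  172.208.0.0/14 (172.208.0.0 - 172.211.255.255) -> 190.83.123.166
More-specific entries that do NOT match:
  172.211.170.0/26 (172.211.170.0 - 172.211.170.63) does not contain 172.210.170.34
  172.210.162.0/24 (172.210.162.0 - 172.210.162.255) does not contain 172.210.170.34
  172.208.128.0/17 (172.208.128.0 - 172.208.255.255) does not contain 172.210.170.34
  44.210.0.0/15 (44.210.0.0 - 44.211.255.255) does not contain 172.210.170.34
Longest matching prefix is /14 -> next hop 190.83.123.166.

190.83.123.166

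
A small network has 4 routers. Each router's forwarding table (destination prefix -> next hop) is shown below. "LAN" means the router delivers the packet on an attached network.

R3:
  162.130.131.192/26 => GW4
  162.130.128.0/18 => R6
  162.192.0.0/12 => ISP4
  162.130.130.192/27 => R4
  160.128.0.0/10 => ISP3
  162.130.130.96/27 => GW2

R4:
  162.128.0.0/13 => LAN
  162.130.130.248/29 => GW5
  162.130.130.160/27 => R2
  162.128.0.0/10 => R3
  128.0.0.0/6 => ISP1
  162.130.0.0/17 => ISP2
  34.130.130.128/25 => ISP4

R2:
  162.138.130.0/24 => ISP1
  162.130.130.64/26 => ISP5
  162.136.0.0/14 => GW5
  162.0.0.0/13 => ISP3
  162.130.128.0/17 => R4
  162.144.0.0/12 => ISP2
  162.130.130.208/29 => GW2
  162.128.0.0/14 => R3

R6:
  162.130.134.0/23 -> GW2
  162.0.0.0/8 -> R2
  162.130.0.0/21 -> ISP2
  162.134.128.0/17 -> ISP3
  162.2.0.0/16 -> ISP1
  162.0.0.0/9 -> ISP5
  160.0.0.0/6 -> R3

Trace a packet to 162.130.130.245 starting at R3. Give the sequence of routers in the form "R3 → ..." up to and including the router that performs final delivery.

At R3: longest match for 162.130.130.245 is 162.130.128.0/18 -> R6
At R6: longest match for 162.130.130.245 is 162.0.0.0/8 -> R2
At R2: longest match for 162.130.130.245 is 162.130.128.0/17 -> R4
At R4: longest match for 162.130.130.245 is 162.128.0.0/13 -> LAN

R3 → R6 → R2 → R4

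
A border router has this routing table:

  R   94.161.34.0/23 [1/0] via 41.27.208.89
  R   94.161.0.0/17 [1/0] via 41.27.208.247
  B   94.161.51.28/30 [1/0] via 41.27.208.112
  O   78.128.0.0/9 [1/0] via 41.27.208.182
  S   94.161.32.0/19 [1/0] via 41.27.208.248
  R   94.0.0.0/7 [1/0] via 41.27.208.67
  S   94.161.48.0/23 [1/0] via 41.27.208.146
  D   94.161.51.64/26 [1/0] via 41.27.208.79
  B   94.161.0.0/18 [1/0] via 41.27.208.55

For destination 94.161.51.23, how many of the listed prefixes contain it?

Prefixes containing 94.161.51.23:
  94.0.0.0/7 (94.0.0.0 - 95.255.255.255)
  94.161.0.0/17 (94.161.0.0 - 94.161.127.255)
  94.161.0.0/18 (94.161.0.0 - 94.161.63.255)
  94.161.32.0/19 (94.161.32.0 - 94.161.63.255)
Total matching entries: 4.

4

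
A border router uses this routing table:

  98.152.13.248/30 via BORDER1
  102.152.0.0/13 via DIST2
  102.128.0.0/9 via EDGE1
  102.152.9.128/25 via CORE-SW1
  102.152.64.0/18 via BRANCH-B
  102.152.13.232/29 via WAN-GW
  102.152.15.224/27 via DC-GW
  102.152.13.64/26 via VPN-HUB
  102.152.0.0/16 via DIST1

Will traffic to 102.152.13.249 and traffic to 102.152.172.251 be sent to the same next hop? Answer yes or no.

yes

102.152.13.249: longest match 102.152.0.0/16 -> DIST1
102.152.172.251: longest match 102.152.0.0/16 -> DIST1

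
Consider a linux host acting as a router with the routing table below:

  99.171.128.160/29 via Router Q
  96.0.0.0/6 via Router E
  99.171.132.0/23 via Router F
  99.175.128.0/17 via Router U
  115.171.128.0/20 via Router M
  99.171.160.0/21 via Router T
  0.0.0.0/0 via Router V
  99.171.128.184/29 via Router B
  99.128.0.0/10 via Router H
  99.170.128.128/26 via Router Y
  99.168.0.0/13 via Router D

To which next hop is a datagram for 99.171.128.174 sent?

Router D

Routes whose prefix contains 99.171.128.174:
  0.0.0.0/0 (default, matches everything) -> Router V
  96.0.0.0/6 (96.0.0.0 - 99.255.255.255) -> Router E
  99.128.0.0/10 (99.128.0.0 - 99.191.255.255) -> Router H
  99.168.0.0/13 (99.168.0.0 - 99.175.255.255) -> Router D
More-specific entries that do NOT match:
  99.171.128.160/29 (99.171.128.160 - 99.171.128.167) does not contain 99.171.128.174
  99.171.128.184/29 (99.171.128.184 - 99.171.128.191) does not contain 99.171.128.174
  99.170.128.128/26 (99.170.128.128 - 99.170.128.191) does not contain 99.171.128.174
  99.171.132.0/23 (99.171.132.0 - 99.171.133.255) does not contain 99.171.128.174
  99.171.160.0/21 (99.171.160.0 - 99.171.167.255) does not contain 99.171.128.174
  115.171.128.0/20 (115.171.128.0 - 115.171.143.255) does not contain 99.171.128.174
  99.175.128.0/17 (99.175.128.0 - 99.175.255.255) does not contain 99.171.128.174
Longest matching prefix is /13 -> next hop Router D.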